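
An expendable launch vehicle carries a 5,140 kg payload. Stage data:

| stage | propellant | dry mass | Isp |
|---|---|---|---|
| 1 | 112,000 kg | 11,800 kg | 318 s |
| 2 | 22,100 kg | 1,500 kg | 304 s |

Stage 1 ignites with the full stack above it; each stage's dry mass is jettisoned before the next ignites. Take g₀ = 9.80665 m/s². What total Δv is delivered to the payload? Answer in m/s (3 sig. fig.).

Ignition mass of stage 1 = 112,000+11,800 + 22,100+1,500 + 5,140 = 152,540 kg.
Stage 1: m₀ = 152,540 kg, m_f = 152,540 − 112,000 = 40,540 kg; Δv = 318×9.80665×ln(3.763) = 3118.5×1.3251 ≈ 4132 m/s.
Stage 2: m₀ = 28,740 kg, m_f = 28,740 − 22,100 = 6,640 kg; Δv = 304×9.80665×ln(4.328) = 2981.2×1.4652 ≈ 4368 m/s.
Total Δv = 4132 + 4368 = 8500 m/s.

Δv ≈ 8500 m/s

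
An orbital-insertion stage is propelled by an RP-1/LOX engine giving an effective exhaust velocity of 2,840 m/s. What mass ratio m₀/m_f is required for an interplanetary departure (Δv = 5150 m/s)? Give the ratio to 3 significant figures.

m₀/m_f = exp(Δv / v_e) = exp(5150 / 2840.0) = exp(1.8134) = 6.1311.

mass ratio ≈ 6.13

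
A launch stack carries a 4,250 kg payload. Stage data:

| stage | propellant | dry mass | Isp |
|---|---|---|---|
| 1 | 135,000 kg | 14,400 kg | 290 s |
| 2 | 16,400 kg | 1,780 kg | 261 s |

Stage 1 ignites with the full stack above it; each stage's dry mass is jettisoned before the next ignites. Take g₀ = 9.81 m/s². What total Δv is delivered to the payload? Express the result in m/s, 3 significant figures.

Δv ≈ 7750 m/s

Ignition mass of stage 1 = 135,000+14,400 + 16,400+1,780 + 4,250 = 171,830 kg.
Stage 1: m₀ = 171,830 kg, m_f = 171,830 − 135,000 = 36,830 kg; Δv = 290×9.81×ln(4.665) = 2844.9×1.5402 ≈ 4382 m/s.
Stage 2: m₀ = 22,430 kg, m_f = 22,430 − 16,400 = 6,030 kg; Δv = 261×9.81×ln(3.72) = 2560.4×1.3137 ≈ 3363 m/s.
Total Δv = 4382 + 3363 = 7745 m/s.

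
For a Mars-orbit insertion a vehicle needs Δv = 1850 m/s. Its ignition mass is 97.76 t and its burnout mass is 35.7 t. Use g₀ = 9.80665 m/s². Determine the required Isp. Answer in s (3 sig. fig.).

Isp ≈ 187 s

ln(m₀/m_f) = ln(97760/35700) = ln(2.738) = 1.0074.
By the Tsiolkovsky rocket equation, v_e = Δv / ln(m₀/m_f) = 1850 / 1.0074 = 1836.5 m/s.
Isp = v_e / g₀ = 1836.5 / 9.80665 = 187.3 s.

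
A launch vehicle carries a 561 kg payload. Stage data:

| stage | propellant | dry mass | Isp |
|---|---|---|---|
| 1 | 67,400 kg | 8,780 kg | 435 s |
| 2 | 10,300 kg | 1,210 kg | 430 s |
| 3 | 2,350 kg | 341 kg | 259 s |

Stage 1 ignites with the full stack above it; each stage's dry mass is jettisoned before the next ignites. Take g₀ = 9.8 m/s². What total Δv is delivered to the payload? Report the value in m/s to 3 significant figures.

Ignition mass of stage 1 = 67,400+8,780 + 10,300+1,210 + 2,350+341 + 561 = 90,942 kg.
Stage 1: m₀ = 90,942 kg, m_f = 90,942 − 67,400 = 23,542 kg; Δv = 435×9.8×ln(3.863) = 4263.0×1.3514 ≈ 5761 m/s.
Stage 2: m₀ = 14,762 kg, m_f = 14,762 − 10,300 = 4,462 kg; Δv = 430×9.8×ln(3.308) = 4214.0×1.1965 ≈ 5042 m/s.
Stage 3: m₀ = 3,252 kg, m_f = 3,252 − 2,350 = 902 kg; Δv = 259×9.8×ln(3.605) = 2538.2×1.2824 ≈ 3255 m/s.
Total Δv = 5761 + 5042 + 3255 = 14058 m/s.

Δv ≈ 14100 m/s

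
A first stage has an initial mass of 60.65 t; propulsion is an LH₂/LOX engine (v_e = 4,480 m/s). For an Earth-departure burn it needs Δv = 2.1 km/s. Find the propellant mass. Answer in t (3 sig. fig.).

propellant mass ≈ 22.7 t

By the Tsiolkovsky rocket equation, m₀/m_f = exp(Δv / v_e) = exp(2100 / 4480.0) = exp(0.4688) = 1.5980.
m_f = 60.65 / 1.5980 = 37.9537 t, so propellant = m₀ − m_f = 60.65 − 37.9537 = 22.6963 t.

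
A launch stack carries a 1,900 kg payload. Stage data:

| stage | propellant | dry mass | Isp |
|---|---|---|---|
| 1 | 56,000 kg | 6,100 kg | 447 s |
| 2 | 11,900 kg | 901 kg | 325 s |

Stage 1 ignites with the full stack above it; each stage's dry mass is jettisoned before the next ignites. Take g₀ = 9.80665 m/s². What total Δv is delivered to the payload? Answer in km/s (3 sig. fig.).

Δv ≈ 11.0 km/s

Ignition mass of stage 1 = 56,000+6,100 + 11,900+901 + 1,900 = 76,801 kg.
Stage 1: m₀ = 76,801 kg, m_f = 76,801 − 56,000 = 20,801 kg; Δv = 447×9.80665×ln(3.692) = 4383.6×1.3062 ≈ 5726 m/s.
Stage 2: m₀ = 14,701 kg, m_f = 14,701 − 11,900 = 2,801 kg; Δv = 325×9.80665×ln(5.248) = 3187.2×1.6579 ≈ 5284 m/s.
Total Δv = 5726 + 5284 = 11010 m/s.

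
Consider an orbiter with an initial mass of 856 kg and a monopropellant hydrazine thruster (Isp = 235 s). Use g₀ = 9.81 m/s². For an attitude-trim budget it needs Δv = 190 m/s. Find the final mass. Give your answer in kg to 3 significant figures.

final mass ≈ 788 kg

v_e = Isp · g₀ = 235 × 9.81 = 2305.3 m/s.
m₀/m_f = exp(Δv / v_e) = exp(190 / 2305.3) = exp(0.0824) = 1.0859.
m_f = m₀ / 1.0859 = 856 / 1.0859 = 788.286 kg.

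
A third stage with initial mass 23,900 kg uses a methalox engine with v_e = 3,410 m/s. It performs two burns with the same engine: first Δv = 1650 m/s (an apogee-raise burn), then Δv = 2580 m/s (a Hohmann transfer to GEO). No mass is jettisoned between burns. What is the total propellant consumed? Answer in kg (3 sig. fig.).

After the first burn: m = 23900 × exp(−1650/3410.0) = 23900 × 0.61639 = 14,731.7 kg.
After the second burn: m = 14,731.7 × exp(−2580/3410.0) = 14,731.7 × 0.46926 = 6,913 kg.
Total propellant = m₀ − m_final = 23900 − 6,913 = 16,987 kg.

total propellant consumed ≈ 17000 kg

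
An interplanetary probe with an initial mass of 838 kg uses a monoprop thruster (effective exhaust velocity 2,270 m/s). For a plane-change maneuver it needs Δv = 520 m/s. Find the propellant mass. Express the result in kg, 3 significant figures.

propellant mass ≈ 172 kg

By the Tsiolkovsky rocket equation, m₀/m_f = exp(Δv / v_e) = exp(520 / 2270.0) = exp(0.2291) = 1.2574.
m_f = 838 / 1.2574 = 666.455 kg, so propellant = m₀ − m_f = 838 − 666.455 = 171.545 kg.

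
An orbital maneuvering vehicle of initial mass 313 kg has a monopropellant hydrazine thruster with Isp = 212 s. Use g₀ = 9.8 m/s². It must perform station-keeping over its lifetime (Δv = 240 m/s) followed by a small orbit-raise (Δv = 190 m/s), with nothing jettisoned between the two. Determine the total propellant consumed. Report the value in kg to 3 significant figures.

total propellant consumed ≈ 58.5 kg

v_e = Isp · g₀ = 212 × 9.8 = 2077.6 m/s.
After the first burn: m = 313 × exp(−240/2077.6) = 313 × 0.89090 = 278.852 kg.
After the second burn: m = 278.852 × exp(−190/2077.6) = 278.852 × 0.91261 = 254.483 kg.
Total propellant = m₀ − m_final = 313 − 254.483 = 58.517 kg.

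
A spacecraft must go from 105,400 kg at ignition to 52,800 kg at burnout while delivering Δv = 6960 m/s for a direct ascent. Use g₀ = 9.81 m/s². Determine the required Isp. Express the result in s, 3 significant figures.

Isp ≈ 1030 s

ln(m₀/m_f) = ln(105400/52800) = ln(1.996) = 0.6913.
v_e = Δv / ln(m₀/m_f) = 6960 / 0.6913 = 10068.7 m/s.
Isp = v_e / g₀ = 10068.7 / 9.81 = 1026.4 s.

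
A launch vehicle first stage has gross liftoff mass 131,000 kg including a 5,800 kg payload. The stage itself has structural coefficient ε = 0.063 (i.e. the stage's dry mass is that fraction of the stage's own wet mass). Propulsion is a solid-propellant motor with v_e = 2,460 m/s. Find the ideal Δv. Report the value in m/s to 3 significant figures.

Δv ≈ 5560 m/s

Stage wet mass = m₀ − payload = 131,000 − 5,800 = 125,200 kg.
Stage dry mass = ε × stage wet mass = 0.063 × 125,200 = 7,887.6 kg.
Burnout mass m_f = stage dry + payload = 7,887.6 + 5,800 = 13,687.6 kg.
By the Tsiolkovsky rocket equation, Δv = v_e · ln(131,000/13,687.6) = 2460.0 × ln(9.571) = 2460.0 × 2.2587 ≈ 5556 m/s.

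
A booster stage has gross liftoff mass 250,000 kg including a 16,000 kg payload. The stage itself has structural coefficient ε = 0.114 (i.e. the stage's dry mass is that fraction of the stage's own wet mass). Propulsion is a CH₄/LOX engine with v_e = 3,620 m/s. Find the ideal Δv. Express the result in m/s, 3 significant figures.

Δv ≈ 6400 m/s

Stage wet mass = m₀ − payload = 250,000 − 16,000 = 234,000 kg.
Stage dry mass = ε × stage wet mass = 0.114 × 234,000 = 26,676 kg.
Burnout mass m_f = stage dry + payload = 26,676 + 16,000 = 42,676 kg.
Δv = v_e · ln(250,000/42,676) = 3620.0 × ln(5.858) = 3620.0 × 1.7678 ≈ 6400 m/s.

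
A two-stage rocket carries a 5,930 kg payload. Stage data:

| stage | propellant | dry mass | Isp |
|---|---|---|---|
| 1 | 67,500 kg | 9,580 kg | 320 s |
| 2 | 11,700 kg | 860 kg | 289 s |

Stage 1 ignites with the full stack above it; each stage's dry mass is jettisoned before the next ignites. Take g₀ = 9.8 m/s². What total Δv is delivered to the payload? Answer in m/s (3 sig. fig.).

Ignition mass of stage 1 = 67,500+9,580 + 11,700+860 + 5,930 = 95,570 kg.
Stage 1: m₀ = 95,570 kg, m_f = 95,570 − 67,500 = 28,070 kg; Δv = 320×9.8×ln(3.405) = 3136.0×1.2252 ≈ 3842 m/s.
Stage 2: m₀ = 18,490 kg, m_f = 18,490 − 11,700 = 6,790 kg; Δv = 289×9.8×ln(2.723) = 2832.2×1.0018 ≈ 2837 m/s.
Total Δv = 3842 + 2837 = 6679 m/s.

Δv ≈ 6680 m/s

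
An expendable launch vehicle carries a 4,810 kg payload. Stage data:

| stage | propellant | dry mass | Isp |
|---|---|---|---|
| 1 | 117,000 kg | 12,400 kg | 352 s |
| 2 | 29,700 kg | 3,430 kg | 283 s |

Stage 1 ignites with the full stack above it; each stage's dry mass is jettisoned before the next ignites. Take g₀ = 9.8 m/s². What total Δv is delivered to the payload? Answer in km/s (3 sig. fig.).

Ignition mass of stage 1 = 117,000+12,400 + 29,700+3,430 + 4,810 = 167,340 kg.
Stage 1: m₀ = 167,340 kg, m_f = 167,340 − 117,000 = 50,340 kg; Δv = 352×9.8×ln(3.324) = 3449.6×1.2012 ≈ 4144 m/s.
Stage 2: m₀ = 37,940 kg, m_f = 37,940 − 29,700 = 8,240 kg; Δv = 283×9.8×ln(4.604) = 2773.4×1.5270 ≈ 4235 m/s.
Total Δv = 4144 + 4235 = 8379 m/s.

Δv ≈ 8.38 km/s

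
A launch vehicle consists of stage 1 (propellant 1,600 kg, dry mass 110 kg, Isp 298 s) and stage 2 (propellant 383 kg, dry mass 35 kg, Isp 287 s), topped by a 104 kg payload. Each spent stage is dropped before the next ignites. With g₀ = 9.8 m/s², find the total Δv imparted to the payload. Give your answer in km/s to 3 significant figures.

Ignition mass of stage 1 = 1,600+110 + 383+35 + 104 = 2,232 kg.
Stage 1: m₀ = 2,232 kg, m_f = 2,232 − 1,600 = 632 kg; Δv = 298×9.8×ln(3.532) = 2920.4×1.2618 ≈ 3685 m/s.
Stage 2: m₀ = 522 kg, m_f = 522 − 383 = 139 kg; Δv = 287×9.8×ln(3.755) = 2812.6×1.3232 ≈ 3722 m/s.
Total Δv = 3685 + 3722 = 7407 m/s.

Δv ≈ 7.41 km/s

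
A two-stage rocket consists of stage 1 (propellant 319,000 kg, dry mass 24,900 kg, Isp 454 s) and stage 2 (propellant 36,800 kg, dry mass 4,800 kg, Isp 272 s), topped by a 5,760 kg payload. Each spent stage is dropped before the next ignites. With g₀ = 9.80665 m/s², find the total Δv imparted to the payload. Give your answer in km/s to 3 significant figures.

Ignition mass of stage 1 = 319,000+24,900 + 36,800+4,800 + 5,760 = 391,260 kg.
Stage 1: m₀ = 391,260 kg, m_f = 391,260 − 319,000 = 72,260 kg; Δv = 454×9.80665×ln(5.415) = 4452.2×1.6891 ≈ 7520 m/s.
Stage 2: m₀ = 47,360 kg, m_f = 47,360 − 36,800 = 10,560 kg; Δv = 272×9.80665×ln(4.485) = 2667.4×1.5007 ≈ 4003 m/s.
Total Δv = 7520 + 4003 = 11523 m/s.

Δv ≈ 11.5 km/s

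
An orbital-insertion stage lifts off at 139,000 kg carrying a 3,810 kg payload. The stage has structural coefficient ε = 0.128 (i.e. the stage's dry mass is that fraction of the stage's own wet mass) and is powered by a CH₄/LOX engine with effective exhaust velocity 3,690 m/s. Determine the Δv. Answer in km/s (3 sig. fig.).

Stage wet mass = m₀ − payload = 139,000 − 3,810 = 135,190 kg.
Stage dry mass = ε × stage wet mass = 0.128 × 135,190 = 17,304.3 kg.
Burnout mass m_f = stage dry + payload = 17,304.3 + 3,810 = 21,114.3 kg.
From the ideal rocket equation, Δv = v_e · ln(139,000/21,114.3) = 3690.0 × ln(6.583) = 3690.0 × 1.8845 ≈ 6954 m/s.

Δv ≈ 6.95 km/s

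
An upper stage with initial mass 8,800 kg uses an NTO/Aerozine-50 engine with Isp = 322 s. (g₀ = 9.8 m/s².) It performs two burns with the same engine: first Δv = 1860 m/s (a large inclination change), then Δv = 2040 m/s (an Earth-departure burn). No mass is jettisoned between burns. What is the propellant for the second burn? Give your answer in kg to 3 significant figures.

v_e = Isp · g₀ = 322 × 9.8 = 3155.6 m/s.
After the first burn: m = 8800 × exp(−1860/3155.6) = 8800 × 0.55464 = 4,880.83 kg.
After the second burn: m = 4,880.83 × exp(−2040/3155.6) = 4,880.83 × 0.52389 = 2,557.02 kg.
Second-burn propellant = 4,880.83 − 2,557.02 = 2,323.81 kg.

propellant for the second burn ≈ 2320 kg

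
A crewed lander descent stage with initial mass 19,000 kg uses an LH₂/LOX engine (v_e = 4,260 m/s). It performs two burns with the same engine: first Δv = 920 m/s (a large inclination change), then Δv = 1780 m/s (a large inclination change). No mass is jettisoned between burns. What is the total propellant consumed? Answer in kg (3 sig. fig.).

total propellant consumed ≈ 8920 kg

After the first burn: m = 19000 × exp(−920/4260.0) = 19000 × 0.80577 = 15,309.6 kg.
After the second burn: m = 15,309.6 × exp(−1780/4260.0) = 15,309.6 × 0.65847 = 10,080.9 kg.
Total propellant = m₀ − m_final = 19000 − 10,080.9 = 8,919.1 kg.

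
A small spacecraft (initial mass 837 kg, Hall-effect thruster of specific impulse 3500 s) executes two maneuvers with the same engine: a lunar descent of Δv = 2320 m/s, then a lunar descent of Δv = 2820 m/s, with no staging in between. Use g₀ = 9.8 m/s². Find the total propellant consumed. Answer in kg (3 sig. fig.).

total propellant consumed ≈ 116 kg

v_e = Isp · g₀ = 3500 × 9.8 = 34300.0 m/s.
After the first burn: m = 837 × exp(−2320/34300.0) = 837 × 0.93460 = 782.26 kg.
After the second burn: m = 782.26 × exp(−2820/34300.0) = 782.26 × 0.92107 = 720.516 kg.
Total propellant = m₀ − m_final = 837 − 720.516 = 116.484 kg.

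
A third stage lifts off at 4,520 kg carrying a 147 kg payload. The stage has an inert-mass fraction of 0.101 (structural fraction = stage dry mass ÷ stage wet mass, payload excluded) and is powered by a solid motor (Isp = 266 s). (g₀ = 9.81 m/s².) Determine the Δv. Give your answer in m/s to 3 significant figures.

Δv ≈ 5320 m/s

Stage wet mass = m₀ − payload = 4,520 − 147 = 4,373 kg.
Stage dry mass = ε × stage wet mass = 0.101 × 4,373 = 441.673 kg.
Burnout mass m_f = stage dry + payload = 441.673 + 147 = 588.673 kg.
v_e = Isp · g₀ = 266 × 9.81 = 2609.5 m/s.
Δv = v_e · ln(4,520/588.673) = 2609.5 × ln(7.678) = 2609.5 × 2.0384 ≈ 5319 m/s.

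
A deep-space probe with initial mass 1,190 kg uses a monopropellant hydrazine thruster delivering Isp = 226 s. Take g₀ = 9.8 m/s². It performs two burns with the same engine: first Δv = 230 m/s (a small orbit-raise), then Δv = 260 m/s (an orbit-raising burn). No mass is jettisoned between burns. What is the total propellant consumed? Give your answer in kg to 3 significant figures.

v_e = Isp · g₀ = 226 × 9.8 = 2214.8 m/s.
After the first burn: m = 1190 × exp(−230/2214.8) = 1190 × 0.90136 = 1,072.62 kg.
After the second burn: m = 1,072.62 × exp(−260/2214.8) = 1,072.62 × 0.88924 = 953.817 kg.
Total propellant = m₀ − m_final = 1190 − 953.817 = 236.183 kg.

total propellant consumed ≈ 236 kg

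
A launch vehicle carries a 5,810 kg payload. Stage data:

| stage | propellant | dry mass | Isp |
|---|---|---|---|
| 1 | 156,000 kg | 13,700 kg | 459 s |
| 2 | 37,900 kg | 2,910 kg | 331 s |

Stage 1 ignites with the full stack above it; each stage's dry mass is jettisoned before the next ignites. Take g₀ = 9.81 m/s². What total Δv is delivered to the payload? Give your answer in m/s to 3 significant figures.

Ignition mass of stage 1 = 156,000+13,700 + 37,900+2,910 + 5,810 = 216,320 kg.
Stage 1: m₀ = 216,320 kg, m_f = 216,320 − 156,000 = 60,320 kg; Δv = 459×9.81×ln(3.586) = 4502.8×1.2771 ≈ 5750 m/s.
Stage 2: m₀ = 46,620 kg, m_f = 46,620 − 37,900 = 8,720 kg; Δv = 331×9.81×ln(5.346) = 3247.1×1.6764 ≈ 5443 m/s.
Total Δv = 5750 + 5443 = 11193 m/s.

Δv ≈ 11200 m/s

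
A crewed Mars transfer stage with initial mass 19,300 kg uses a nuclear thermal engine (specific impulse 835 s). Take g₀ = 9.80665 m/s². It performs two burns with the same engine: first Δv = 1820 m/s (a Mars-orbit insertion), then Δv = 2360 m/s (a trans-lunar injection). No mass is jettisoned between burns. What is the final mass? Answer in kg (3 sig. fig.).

final mass ≈ 11600 kg

v_e = Isp · g₀ = 835 × 9.80665 = 8188.6 m/s.
After the first burn: m = 19300 × exp(−1820/8188.6) = 19300 × 0.80071 = 15,453.7 kg.
After the second burn: m = 15,453.7 × exp(−2360/8188.6) = 15,453.7 × 0.74961 = 11,584.2 kg.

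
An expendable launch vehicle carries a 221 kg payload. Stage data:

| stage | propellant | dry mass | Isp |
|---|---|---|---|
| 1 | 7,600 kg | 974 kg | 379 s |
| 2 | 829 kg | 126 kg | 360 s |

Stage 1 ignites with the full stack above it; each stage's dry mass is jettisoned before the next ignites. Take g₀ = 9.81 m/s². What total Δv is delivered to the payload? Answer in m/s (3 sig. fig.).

Ignition mass of stage 1 = 7,600+974 + 829+126 + 221 = 9,750 kg.
Stage 1: m₀ = 9,750 kg, m_f = 9,750 − 7,600 = 2,150 kg; Δv = 379×9.81×ln(4.535) = 3718.0×1.5118 ≈ 5621 m/s.
Stage 2: m₀ = 1,176 kg, m_f = 1,176 − 829 = 347 kg; Δv = 360×9.81×ln(3.389) = 3531.6×1.2205 ≈ 4310 m/s.
Total Δv = 5621 + 4310 = 9931 m/s.

Δv ≈ 9930 m/s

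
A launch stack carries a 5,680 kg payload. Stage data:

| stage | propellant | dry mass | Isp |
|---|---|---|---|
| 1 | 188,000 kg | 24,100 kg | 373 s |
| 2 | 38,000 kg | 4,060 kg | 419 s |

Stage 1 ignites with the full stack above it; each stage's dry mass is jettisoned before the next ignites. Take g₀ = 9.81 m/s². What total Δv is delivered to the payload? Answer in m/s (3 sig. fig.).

Ignition mass of stage 1 = 188,000+24,100 + 38,000+4,060 + 5,680 = 259,840 kg.
Stage 1: m₀ = 259,840 kg, m_f = 259,840 − 188,000 = 71,840 kg; Δv = 373×9.81×ln(3.617) = 3659.1×1.2856 ≈ 4704 m/s.
Stage 2: m₀ = 47,740 kg, m_f = 47,740 − 38,000 = 9,740 kg; Δv = 419×9.81×ln(4.901) = 4110.4×1.5895 ≈ 6534 m/s.
Total Δv = 4704 + 6534 = 11238 m/s.

Δv ≈ 11200 m/s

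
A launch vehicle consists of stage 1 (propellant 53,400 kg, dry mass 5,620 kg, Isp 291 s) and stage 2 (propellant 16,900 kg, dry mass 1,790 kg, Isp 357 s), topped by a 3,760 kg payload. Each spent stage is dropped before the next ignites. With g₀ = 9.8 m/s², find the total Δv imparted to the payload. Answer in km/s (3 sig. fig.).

Ignition mass of stage 1 = 53,400+5,620 + 16,900+1,790 + 3,760 = 81,470 kg.
Stage 1: m₀ = 81,470 kg, m_f = 81,470 − 53,400 = 28,070 kg; Δv = 291×9.8×ln(2.902) = 2851.8×1.0655 ≈ 3039 m/s.
Stage 2: m₀ = 22,450 kg, m_f = 22,450 − 16,900 = 5,550 kg; Δv = 357×9.8×ln(4.045) = 3498.6×1.3975 ≈ 4889 m/s.
Total Δv = 3039 + 4889 = 7928 m/s.

Δv ≈ 7.93 km/s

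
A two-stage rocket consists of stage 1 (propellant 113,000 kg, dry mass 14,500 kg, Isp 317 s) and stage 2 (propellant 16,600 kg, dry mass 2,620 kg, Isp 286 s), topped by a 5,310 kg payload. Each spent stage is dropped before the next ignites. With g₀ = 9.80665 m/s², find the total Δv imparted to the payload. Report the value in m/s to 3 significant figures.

Ignition mass of stage 1 = 113,000+14,500 + 16,600+2,620 + 5,310 = 152,030 kg.
Stage 1: m₀ = 152,030 kg, m_f = 152,030 − 113,000 = 39,030 kg; Δv = 317×9.80665×ln(3.895) = 3108.7×1.3597 ≈ 4227 m/s.
Stage 2: m₀ = 24,530 kg, m_f = 24,530 − 16,600 = 7,930 kg; Δv = 286×9.80665×ln(3.093) = 2804.7×1.1292 ≈ 3167 m/s.
Total Δv = 4227 + 3167 = 7394 m/s.

Δv ≈ 7390 m/s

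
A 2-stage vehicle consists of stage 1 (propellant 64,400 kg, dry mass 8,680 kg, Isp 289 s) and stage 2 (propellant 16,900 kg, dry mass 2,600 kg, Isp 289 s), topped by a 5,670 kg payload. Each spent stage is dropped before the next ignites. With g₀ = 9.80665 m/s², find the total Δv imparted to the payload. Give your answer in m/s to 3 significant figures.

Ignition mass of stage 1 = 64,400+8,680 + 16,900+2,600 + 5,670 = 98,250 kg.
Stage 1: m₀ = 98,250 kg, m_f = 98,250 − 64,400 = 33,850 kg; Δv = 289×9.80665×ln(2.903) = 2834.1×1.0656 ≈ 3020 m/s.
Stage 2: m₀ = 25,170 kg, m_f = 25,170 − 16,900 = 8,270 kg; Δv = 289×9.80665×ln(3.044) = 2834.1×1.1130 ≈ 3154 m/s.
Total Δv = 3020 + 3154 = 6174 m/s.

Δv ≈ 6170 m/s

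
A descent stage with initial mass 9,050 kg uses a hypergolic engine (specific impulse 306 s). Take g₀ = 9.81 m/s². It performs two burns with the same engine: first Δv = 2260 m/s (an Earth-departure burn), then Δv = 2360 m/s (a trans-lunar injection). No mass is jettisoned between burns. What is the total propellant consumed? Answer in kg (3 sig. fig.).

total propellant consumed ≈ 7110 kg

v_e = Isp · g₀ = 306 × 9.81 = 3001.9 m/s.
After the first burn: m = 9050 × exp(−2260/3001.9) = 9050 × 0.47101 = 4,262.64 kg.
After the second burn: m = 4,262.64 × exp(−2360/3001.9) = 4,262.64 × 0.45558 = 1,941.97 kg.
Total propellant = m₀ − m_final = 9050 − 1,941.97 = 7,108.03 kg.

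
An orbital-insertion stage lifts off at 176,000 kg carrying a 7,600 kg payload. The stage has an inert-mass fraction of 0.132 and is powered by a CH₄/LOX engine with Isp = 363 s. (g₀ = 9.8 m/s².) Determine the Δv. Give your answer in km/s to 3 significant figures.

Δv ≈ 6.31 km/s

Stage wet mass = m₀ − payload = 176,000 − 7,600 = 168,400 kg.
Stage dry mass = ε × stage wet mass = 0.132 × 168,400 = 22,228.8 kg.
Burnout mass m_f = stage dry + payload = 22,228.8 + 7,600 = 29,828.8 kg.
v_e = Isp · g₀ = 363 × 9.8 = 3557.4 m/s.
Δv = v_e · ln(176,000/29,828.8) = 3557.4 × ln(5.9) = 3557.4 × 1.7750 ≈ 6314 m/s.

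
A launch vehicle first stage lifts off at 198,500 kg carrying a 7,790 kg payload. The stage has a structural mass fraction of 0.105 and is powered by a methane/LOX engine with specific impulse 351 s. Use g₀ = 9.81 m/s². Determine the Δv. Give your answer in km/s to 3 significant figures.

Δv ≈ 6.77 km/s

Stage wet mass = m₀ − payload = 198,500 − 7,790 = 190,710 kg.
Stage dry mass = ε × stage wet mass = 0.105 × 190,710 = 20,024.6 kg.
Burnout mass m_f = stage dry + payload = 20,024.6 + 7,790 = 27,814.6 kg.
v_e = Isp · g₀ = 351 × 9.81 = 3443.3 m/s.
Using Δv = v_e ln(m₀/m_f): Δv = v_e · ln(198,500/27,814.6) = 3443.3 × ln(7.137) = 3443.3 × 1.9652 ≈ 6767 m/s.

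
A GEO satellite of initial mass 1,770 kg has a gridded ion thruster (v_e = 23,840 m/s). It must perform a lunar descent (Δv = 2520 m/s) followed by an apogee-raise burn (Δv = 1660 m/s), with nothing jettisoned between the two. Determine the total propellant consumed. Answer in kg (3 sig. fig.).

After the first burn: m = 1770 × exp(−2520/23840.0) = 1770 × 0.89969 = 1,592.45 kg.
After the second burn: m = 1,592.45 × exp(−1660/23840.0) = 1,592.45 × 0.93274 = 1,485.34 kg.
Total propellant = m₀ − m_final = 1770 − 1,485.34 = 284.66 kg.

total propellant consumed ≈ 285 kg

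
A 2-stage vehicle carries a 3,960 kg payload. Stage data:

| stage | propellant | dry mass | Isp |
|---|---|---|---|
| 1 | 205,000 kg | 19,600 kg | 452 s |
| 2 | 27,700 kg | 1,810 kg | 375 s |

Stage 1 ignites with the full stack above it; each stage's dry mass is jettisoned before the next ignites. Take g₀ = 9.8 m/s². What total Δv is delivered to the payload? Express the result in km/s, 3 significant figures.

Δv ≈ 13.5 km/s

Ignition mass of stage 1 = 205,000+19,600 + 27,700+1,810 + 3,960 = 258,070 kg.
Stage 1: m₀ = 258,070 kg, m_f = 258,070 − 205,000 = 53,070 kg; Δv = 452×9.8×ln(4.863) = 4429.6×1.5816 ≈ 7006 m/s.
Stage 2: m₀ = 33,470 kg, m_f = 33,470 − 27,700 = 5,770 kg; Δv = 375×9.8×ln(5.801) = 3675.0×1.7580 ≈ 6461 m/s.
Total Δv = 7006 + 6461 = 13467 m/s.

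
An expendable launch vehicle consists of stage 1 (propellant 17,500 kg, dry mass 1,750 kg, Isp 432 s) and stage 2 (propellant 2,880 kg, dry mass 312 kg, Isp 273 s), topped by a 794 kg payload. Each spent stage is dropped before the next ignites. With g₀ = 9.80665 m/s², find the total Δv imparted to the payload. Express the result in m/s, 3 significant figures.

Δv ≈ 9360 m/s

Ignition mass of stage 1 = 17,500+1,750 + 2,880+312 + 794 = 23,236 kg.
Stage 1: m₀ = 23,236 kg, m_f = 23,236 − 17,500 = 5,736 kg; Δv = 432×9.80665×ln(4.051) = 4236.5×1.3989 ≈ 5927 m/s.
Stage 2: m₀ = 3,986 kg, m_f = 3,986 − 2,880 = 1,106 kg; Δv = 273×9.80665×ln(3.604) = 2677.2×1.2820 ≈ 3432 m/s.
Total Δv = 5927 + 3432 = 9359 m/s.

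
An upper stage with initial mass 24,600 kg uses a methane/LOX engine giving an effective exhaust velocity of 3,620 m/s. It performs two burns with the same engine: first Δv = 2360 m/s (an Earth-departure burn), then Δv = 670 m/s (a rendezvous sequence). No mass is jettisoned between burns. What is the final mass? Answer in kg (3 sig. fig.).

final mass ≈ 10700 kg

After the first burn: m = 24600 × exp(−2360/3620.0) = 24600 × 0.52104 = 12,817.6 kg.
After the second burn: m = 12,817.6 × exp(−670/3620.0) = 12,817.6 × 0.83104 = 10,651.9 kg.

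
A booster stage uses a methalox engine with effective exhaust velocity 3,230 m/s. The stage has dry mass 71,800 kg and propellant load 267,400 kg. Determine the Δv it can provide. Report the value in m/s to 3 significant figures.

Δv ≈ 5020 m/s

m₀ = m_dry + m_prop = 71,800 + 267,400 = 339,200 kg.
From the ideal rocket equation, Δv = v_e · ln(m₀/m_f) = 3230.0 × ln(4.724) = 3230.0 × 1.5527 ≈ 5015.2 m/s.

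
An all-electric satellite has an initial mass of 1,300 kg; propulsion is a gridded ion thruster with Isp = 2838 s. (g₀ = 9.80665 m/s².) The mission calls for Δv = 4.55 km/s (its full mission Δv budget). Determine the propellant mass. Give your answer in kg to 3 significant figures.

propellant mass ≈ 196 kg

v_e = Isp · g₀ = 2838 × 9.80665 = 27831.3 m/s.
Using Δv = v_e ln(m₀/m_f): m₀/m_f = exp(Δv / v_e) = exp(4550 / 27831.3) = exp(0.1635) = 1.1776.
m_f = 1,300 / 1.1776 = 1,103.94 kg, so propellant = m₀ − m_f = 1,300 − 1,103.94 = 196.06 kg.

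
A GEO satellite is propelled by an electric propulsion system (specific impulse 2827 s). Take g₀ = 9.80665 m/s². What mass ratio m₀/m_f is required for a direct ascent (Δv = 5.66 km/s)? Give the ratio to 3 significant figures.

v_e = Isp · g₀ = 2827 × 9.80665 = 27723.4 m/s.
m₀/m_f = exp(Δv / v_e) = exp(5660 / 27723.4) = exp(0.2042) = 1.2265.

mass ratio ≈ 1.23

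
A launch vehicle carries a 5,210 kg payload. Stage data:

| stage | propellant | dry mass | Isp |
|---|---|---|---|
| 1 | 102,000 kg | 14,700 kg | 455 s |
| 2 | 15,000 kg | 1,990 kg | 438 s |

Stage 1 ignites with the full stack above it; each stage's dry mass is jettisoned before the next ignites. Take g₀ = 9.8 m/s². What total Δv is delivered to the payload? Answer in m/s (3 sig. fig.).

Ignition mass of stage 1 = 102,000+14,700 + 15,000+1,990 + 5,210 = 138,900 kg.
Stage 1: m₀ = 138,900 kg, m_f = 138,900 − 102,000 = 36,900 kg; Δv = 455×9.8×ln(3.764) = 4459.0×1.3255 ≈ 5911 m/s.
Stage 2: m₀ = 22,200 kg, m_f = 22,200 − 15,000 = 7,200 kg; Δv = 438×9.8×ln(3.083) = 4292.4×1.1260 ≈ 4833 m/s.
Total Δv = 5911 + 4833 = 10744 m/s.

Δv ≈ 10700 m/s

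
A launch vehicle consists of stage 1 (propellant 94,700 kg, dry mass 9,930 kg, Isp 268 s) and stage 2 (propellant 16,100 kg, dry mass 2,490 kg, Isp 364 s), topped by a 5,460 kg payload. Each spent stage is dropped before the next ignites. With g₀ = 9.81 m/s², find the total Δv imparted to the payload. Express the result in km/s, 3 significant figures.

Ignition mass of stage 1 = 94,700+9,930 + 16,100+2,490 + 5,460 = 128,680 kg.
Stage 1: m₀ = 128,680 kg, m_f = 128,680 − 94,700 = 33,980 kg; Δv = 268×9.81×ln(3.787) = 2629.1×1.3316 ≈ 3501 m/s.
Stage 2: m₀ = 24,050 kg, m_f = 24,050 − 16,100 = 7,950 kg; Δv = 364×9.81×ln(3.025) = 3570.8×1.1070 ≈ 3953 m/s.
Total Δv = 3501 + 3953 = 7454 m/s.

Δv ≈ 7.45 km/s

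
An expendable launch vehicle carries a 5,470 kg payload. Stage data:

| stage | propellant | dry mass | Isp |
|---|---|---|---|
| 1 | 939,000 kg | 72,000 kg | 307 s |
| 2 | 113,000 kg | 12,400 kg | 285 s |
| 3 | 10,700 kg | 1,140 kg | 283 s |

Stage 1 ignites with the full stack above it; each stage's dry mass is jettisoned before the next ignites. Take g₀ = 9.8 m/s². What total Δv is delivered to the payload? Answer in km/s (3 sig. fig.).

Δv ≈ 12.1 km/s

Ignition mass of stage 1 = 939,000+72,000 + 113,000+12,400 + 10,700+1,140 + 5,470 = 1,153,710 kg.
Stage 1: m₀ = 1,153,710 kg, m_f = 1,153,710 − 939,000 = 214,710 kg; Δv = 307×9.8×ln(5.373) = 3008.6×1.6814 ≈ 5059 m/s.
Stage 2: m₀ = 142,710 kg, m_f = 142,710 − 113,000 = 29,710 kg; Δv = 285×9.8×ln(4.803) = 2793.0×1.5693 ≈ 4383 m/s.
Stage 3: m₀ = 17,310 kg, m_f = 17,310 − 10,700 = 6,610 kg; Δv = 283×9.8×ln(2.619) = 2773.4×0.9627 ≈ 2670 m/s.
Total Δv = 5059 + 4383 + 2670 = 12112 m/s.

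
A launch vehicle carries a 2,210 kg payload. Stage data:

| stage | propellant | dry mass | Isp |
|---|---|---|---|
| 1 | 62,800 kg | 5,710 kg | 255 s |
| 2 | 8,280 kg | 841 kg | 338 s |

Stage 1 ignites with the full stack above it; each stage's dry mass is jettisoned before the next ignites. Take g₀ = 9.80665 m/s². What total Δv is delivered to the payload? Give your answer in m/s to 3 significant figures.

Ignition mass of stage 1 = 62,800+5,710 + 8,280+841 + 2,210 = 79,841 kg.
Stage 1: m₀ = 79,841 kg, m_f = 79,841 − 62,800 = 17,041 kg; Δv = 255×9.80665×ln(4.685) = 2500.7×1.5444 ≈ 3862 m/s.
Stage 2: m₀ = 11,331 kg, m_f = 11,331 − 8,280 = 3,051 kg; Δv = 338×9.80665×ln(3.714) = 3314.6×1.3121 ≈ 4349 m/s.
Total Δv = 3862 + 4349 = 8211 m/s.

Δv ≈ 8210 m/s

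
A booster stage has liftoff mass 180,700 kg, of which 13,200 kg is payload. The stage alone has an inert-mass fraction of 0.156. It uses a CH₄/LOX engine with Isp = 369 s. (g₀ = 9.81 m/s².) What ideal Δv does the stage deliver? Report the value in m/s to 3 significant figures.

Stage wet mass = m₀ − payload = 180,700 − 13,200 = 167,500 kg.
Stage dry mass = ε × stage wet mass = 0.156 × 167,500 = 26,130 kg.
Burnout mass m_f = stage dry + payload = 26,130 + 13,200 = 39,330 kg.
v_e = Isp · g₀ = 369 × 9.81 = 3619.9 m/s.
Rocket equation: Δv = v_e · ln(180,700/39,330) = 3619.9 × ln(4.594) = 3619.9 × 1.5249 ≈ 5520 m/s.

Δv ≈ 5520 m/s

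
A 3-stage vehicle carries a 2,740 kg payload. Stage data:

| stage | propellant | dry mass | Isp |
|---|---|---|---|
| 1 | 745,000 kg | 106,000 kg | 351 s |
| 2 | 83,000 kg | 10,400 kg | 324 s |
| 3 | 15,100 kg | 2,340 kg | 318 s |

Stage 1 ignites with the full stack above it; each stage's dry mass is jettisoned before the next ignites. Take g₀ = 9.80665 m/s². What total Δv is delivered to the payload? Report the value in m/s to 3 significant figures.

Ignition mass of stage 1 = 745,000+106,000 + 83,000+10,400 + 15,100+2,340 + 2,740 = 964,580 kg.
Stage 1: m₀ = 964,580 kg, m_f = 964,580 − 745,000 = 219,580 kg; Δv = 351×9.80665×ln(4.393) = 3442.1×1.4800 ≈ 5094 m/s.
Stage 2: m₀ = 113,580 kg, m_f = 113,580 − 83,000 = 30,580 kg; Δv = 324×9.80665×ln(3.714) = 3177.4×1.3122 ≈ 4169 m/s.
Stage 3: m₀ = 20,180 kg, m_f = 20,180 − 15,100 = 5,080 kg; Δv = 318×9.80665×ln(3.972) = 3118.5×1.3794 ≈ 4302 m/s.
Total Δv = 5094 + 4169 + 4302 = 13565 m/s.

Δv ≈ 13600 m/s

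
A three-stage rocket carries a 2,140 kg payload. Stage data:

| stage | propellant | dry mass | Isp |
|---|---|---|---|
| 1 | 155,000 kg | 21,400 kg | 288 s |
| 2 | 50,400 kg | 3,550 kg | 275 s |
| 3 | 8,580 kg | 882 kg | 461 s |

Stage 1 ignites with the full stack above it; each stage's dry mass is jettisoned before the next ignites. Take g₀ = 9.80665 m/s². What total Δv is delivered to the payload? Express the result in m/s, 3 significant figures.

Ignition mass of stage 1 = 155,000+21,400 + 50,400+3,550 + 8,580+882 + 2,140 = 241,952 kg.
Stage 1: m₀ = 241,952 kg, m_f = 241,952 − 155,000 = 86,952 kg; Δv = 288×9.80665×ln(2.783) = 2824.3×1.0234 ≈ 2890 m/s.
Stage 2: m₀ = 65,552 kg, m_f = 65,552 − 50,400 = 15,152 kg; Δv = 275×9.80665×ln(4.326) = 2696.8×1.4647 ≈ 3950 m/s.
Stage 3: m₀ = 11,602 kg, m_f = 11,602 − 8,580 = 3,022 kg; Δv = 461×9.80665×ln(3.839) = 4520.9×1.3453 ≈ 6082 m/s.
Total Δv = 2890 + 3950 + 6082 = 12922 m/s.

Δv ≈ 12900 m/s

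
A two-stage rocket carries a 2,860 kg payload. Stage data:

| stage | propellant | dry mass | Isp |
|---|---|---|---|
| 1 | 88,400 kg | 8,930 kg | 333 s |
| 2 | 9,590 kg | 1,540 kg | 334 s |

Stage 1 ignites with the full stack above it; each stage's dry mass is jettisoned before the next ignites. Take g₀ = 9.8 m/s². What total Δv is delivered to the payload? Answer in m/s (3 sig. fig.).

Ignition mass of stage 1 = 88,400+8,930 + 9,590+1,540 + 2,860 = 111,320 kg.
Stage 1: m₀ = 111,320 kg, m_f = 111,320 − 88,400 = 22,920 kg; Δv = 333×9.8×ln(4.857) = 3263.4×1.5804 ≈ 5157 m/s.
Stage 2: m₀ = 13,990 kg, m_f = 13,990 − 9,590 = 4,400 kg; Δv = 334×9.8×ln(3.18) = 3273.2×1.1567 ≈ 3786 m/s.
Total Δv = 5157 + 3786 = 8943 m/s.

Δv ≈ 8940 m/s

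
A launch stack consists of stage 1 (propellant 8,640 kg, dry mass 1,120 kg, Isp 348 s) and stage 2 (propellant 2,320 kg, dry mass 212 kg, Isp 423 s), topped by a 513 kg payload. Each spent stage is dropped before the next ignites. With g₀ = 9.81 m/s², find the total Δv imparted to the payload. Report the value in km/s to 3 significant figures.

Ignition mass of stage 1 = 8,640+1,120 + 2,320+212 + 513 = 12,805 kg.
Stage 1: m₀ = 12,805 kg, m_f = 12,805 − 8,640 = 4,165 kg; Δv = 348×9.81×ln(3.074) = 3413.9×1.1231 ≈ 3834 m/s.
Stage 2: m₀ = 3,045 kg, m_f = 3,045 − 2,320 = 725 kg; Δv = 423×9.81×ln(4.2) = 4149.6×1.4351 ≈ 5955 m/s.
Total Δv = 3834 + 5955 = 9789 m/s.

Δv ≈ 9.79 km/s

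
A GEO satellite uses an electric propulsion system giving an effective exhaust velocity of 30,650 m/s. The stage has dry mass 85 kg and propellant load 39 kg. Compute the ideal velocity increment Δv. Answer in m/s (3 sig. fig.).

m₀ = m_dry + m_prop = 85 + 39 = 124 kg.
Rocket equation: Δv = v_e · ln(m₀/m_f) = 30650.0 × ln(1.459) = 30650.0 × 0.3776 ≈ 11574.4 m/s.

Δv ≈ 11600 m/s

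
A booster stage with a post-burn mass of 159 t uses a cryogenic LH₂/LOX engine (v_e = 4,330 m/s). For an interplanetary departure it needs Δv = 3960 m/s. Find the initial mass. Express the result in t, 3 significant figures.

m₀/m_f = exp(Δv / v_e) = exp(3960 / 4330.0) = exp(0.9145) = 2.4957.
m₀ = m_f × 2.4957 = 159 × 2.4957 = 396.816 t.

initial mass ≈ 397 t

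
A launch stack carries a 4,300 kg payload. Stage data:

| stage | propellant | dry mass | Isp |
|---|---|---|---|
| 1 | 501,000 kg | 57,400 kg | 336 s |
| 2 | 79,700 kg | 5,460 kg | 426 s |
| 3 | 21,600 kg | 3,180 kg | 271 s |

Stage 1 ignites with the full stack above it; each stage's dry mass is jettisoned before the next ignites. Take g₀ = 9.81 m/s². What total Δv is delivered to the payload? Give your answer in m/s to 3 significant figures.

Ignition mass of stage 1 = 501,000+57,400 + 79,700+5,460 + 21,600+3,180 + 4,300 = 672,640 kg.
Stage 1: m₀ = 672,640 kg, m_f = 672,640 − 501,000 = 171,640 kg; Δv = 336×9.81×ln(3.919) = 3296.2×1.3658 ≈ 4502 m/s.
Stage 2: m₀ = 114,240 kg, m_f = 114,240 − 79,700 = 34,540 kg; Δv = 426×9.81×ln(3.307) = 4179.1×1.1962 ≈ 4999 m/s.
Stage 3: m₀ = 29,080 kg, m_f = 29,080 − 21,600 = 7,480 kg; Δv = 271×9.81×ln(3.888) = 2658.5×1.3578 ≈ 3610 m/s.
Total Δv = 4502 + 4999 + 3610 = 13111 m/s.

Δv ≈ 13100 m/s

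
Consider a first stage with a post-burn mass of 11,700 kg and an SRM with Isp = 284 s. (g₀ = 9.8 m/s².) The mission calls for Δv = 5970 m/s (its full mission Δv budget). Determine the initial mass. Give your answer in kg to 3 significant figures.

v_e = Isp · g₀ = 284 × 9.8 = 2783.2 m/s.
m₀/m_f = exp(Δv / v_e) = exp(5970 / 2783.2) = exp(2.1450) = 8.5422.
m₀ = m_f × 8.5422 = 11,700 × 8.5422 = 99,943.7 kg.

initial mass ≈ 99900 kg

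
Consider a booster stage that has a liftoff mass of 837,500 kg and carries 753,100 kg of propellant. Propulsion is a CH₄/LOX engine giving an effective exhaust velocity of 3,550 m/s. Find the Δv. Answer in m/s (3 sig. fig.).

m_f = m₀ − m_prop = 837,500 − 753,100 = 84,400 kg.
Δv = v_e · ln(m₀/m_f) = 3550.0 × ln(9.923) = 3550.0 × 2.2949 ≈ 8146.7 m/s.

Δv ≈ 8150 m/s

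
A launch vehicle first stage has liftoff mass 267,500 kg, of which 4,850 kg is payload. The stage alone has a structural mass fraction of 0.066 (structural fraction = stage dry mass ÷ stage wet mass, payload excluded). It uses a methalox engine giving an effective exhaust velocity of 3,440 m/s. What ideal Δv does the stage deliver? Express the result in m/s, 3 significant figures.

Δv ≈ 8560 m/s

Stage wet mass = m₀ − payload = 267,500 − 4,850 = 262,650 kg.
Stage dry mass = ε × stage wet mass = 0.066 × 262,650 = 17,334.9 kg.
Burnout mass m_f = stage dry + payload = 17,334.9 + 4,850 = 22,184.9 kg.
Δv = v_e · ln(267,500/22,184.9) = 3440.0 × ln(12.06) = 3440.0 × 2.4897 ≈ 8565 m/s.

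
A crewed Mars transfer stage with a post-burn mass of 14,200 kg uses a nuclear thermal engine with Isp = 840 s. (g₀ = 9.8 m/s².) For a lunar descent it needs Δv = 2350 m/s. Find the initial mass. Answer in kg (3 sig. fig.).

initial mass ≈ 18900 kg

v_e = Isp · g₀ = 840 × 9.8 = 8232.0 m/s.
By the Tsiolkovsky rocket equation, m₀/m_f = exp(Δv / v_e) = exp(2350 / 8232.0) = exp(0.2855) = 1.3304.
m₀ = m_f × 1.3304 = 14,200 × 1.3304 = 18,891.7 kg.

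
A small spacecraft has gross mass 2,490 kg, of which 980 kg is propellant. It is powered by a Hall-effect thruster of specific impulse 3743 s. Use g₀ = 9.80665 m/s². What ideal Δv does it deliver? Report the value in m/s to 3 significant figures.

v_e = Isp · g₀ = 3743 × 9.80665 = 36706.3 m/s.
m_f = m₀ − m_prop = 2,490 − 980 = 1,510 kg.
From the ideal rocket equation, Δv = v_e · ln(m₀/m_f) = 36706.3 × ln(1.649) = 36706.3 × 0.5002 ≈ 18359.5 m/s.

Δv ≈ 18400 m/s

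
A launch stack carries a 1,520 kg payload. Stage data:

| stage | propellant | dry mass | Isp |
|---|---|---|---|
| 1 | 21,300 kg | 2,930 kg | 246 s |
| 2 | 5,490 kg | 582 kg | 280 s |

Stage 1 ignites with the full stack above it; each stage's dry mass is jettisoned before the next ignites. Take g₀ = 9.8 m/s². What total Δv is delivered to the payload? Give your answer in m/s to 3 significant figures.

Δv ≈ 6190 m/s

Ignition mass of stage 1 = 21,300+2,930 + 5,490+582 + 1,520 = 31,822 kg.
Stage 1: m₀ = 31,822 kg, m_f = 31,822 − 21,300 = 10,522 kg; Δv = 246×9.8×ln(3.024) = 2410.8×1.1067 ≈ 2668 m/s.
Stage 2: m₀ = 7,592 kg, m_f = 7,592 − 5,490 = 2,102 kg; Δv = 280×9.8×ln(3.612) = 2744.0×1.2842 ≈ 3524 m/s.
Total Δv = 2668 + 3524 = 6192 m/s.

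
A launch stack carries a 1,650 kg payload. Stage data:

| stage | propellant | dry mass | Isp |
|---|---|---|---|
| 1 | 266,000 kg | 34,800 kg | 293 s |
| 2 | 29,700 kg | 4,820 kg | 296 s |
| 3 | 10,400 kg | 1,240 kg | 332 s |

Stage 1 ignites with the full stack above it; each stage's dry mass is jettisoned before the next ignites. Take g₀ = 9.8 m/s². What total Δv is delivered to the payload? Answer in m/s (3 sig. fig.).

Δv ≈ 11900 m/s

Ignition mass of stage 1 = 266,000+34,800 + 29,700+4,820 + 10,400+1,240 + 1,650 = 348,610 kg.
Stage 1: m₀ = 348,610 kg, m_f = 348,610 − 266,000 = 82,610 kg; Δv = 293×9.8×ln(4.22) = 2871.4×1.4398 ≈ 4134 m/s.
Stage 2: m₀ = 47,810 kg, m_f = 47,810 − 29,700 = 18,110 kg; Δv = 296×9.8×ln(2.64) = 2900.8×0.9708 ≈ 2816 m/s.
Stage 3: m₀ = 13,290 kg, m_f = 13,290 − 10,400 = 2,890 kg; Δv = 332×9.8×ln(4.599) = 3253.6×1.5258 ≈ 4964 m/s.
Total Δv = 4134 + 2816 + 4964 = 11914 m/s.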